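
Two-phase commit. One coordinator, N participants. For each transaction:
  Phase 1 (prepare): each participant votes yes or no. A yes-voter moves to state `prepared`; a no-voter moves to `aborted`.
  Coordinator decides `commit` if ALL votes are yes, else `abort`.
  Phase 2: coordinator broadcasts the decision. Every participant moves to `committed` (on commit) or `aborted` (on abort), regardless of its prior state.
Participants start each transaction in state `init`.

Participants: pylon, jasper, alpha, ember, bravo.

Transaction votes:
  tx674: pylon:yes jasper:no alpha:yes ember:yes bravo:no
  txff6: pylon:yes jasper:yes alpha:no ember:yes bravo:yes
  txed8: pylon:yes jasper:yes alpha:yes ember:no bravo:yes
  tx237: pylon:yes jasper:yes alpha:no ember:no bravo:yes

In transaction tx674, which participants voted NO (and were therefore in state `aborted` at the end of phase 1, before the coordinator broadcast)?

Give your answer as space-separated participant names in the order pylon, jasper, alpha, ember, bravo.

Txn tx674 phase 1: pylon yes -> prepared; jasper no -> aborted; alpha yes -> prepared; ember yes -> prepared; bravo no -> aborted

Answer: jasper bravo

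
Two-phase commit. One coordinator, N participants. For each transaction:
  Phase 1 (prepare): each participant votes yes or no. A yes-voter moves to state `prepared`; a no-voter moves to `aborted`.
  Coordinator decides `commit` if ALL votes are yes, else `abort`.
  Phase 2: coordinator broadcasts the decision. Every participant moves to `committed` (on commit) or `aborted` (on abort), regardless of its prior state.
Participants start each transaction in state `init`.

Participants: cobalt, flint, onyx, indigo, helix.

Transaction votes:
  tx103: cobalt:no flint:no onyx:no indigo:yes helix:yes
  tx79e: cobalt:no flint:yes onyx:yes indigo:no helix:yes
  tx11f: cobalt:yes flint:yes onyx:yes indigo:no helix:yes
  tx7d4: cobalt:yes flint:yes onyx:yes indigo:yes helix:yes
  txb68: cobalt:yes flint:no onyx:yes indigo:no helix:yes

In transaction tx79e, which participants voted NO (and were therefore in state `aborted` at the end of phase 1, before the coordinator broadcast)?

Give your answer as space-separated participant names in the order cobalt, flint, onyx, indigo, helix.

Answer: cobalt indigo

Derivation:
Txn tx79e phase 1: cobalt no -> aborted; flint yes -> prepared; onyx yes -> prepared; indigo no -> aborted; helix yes -> prepared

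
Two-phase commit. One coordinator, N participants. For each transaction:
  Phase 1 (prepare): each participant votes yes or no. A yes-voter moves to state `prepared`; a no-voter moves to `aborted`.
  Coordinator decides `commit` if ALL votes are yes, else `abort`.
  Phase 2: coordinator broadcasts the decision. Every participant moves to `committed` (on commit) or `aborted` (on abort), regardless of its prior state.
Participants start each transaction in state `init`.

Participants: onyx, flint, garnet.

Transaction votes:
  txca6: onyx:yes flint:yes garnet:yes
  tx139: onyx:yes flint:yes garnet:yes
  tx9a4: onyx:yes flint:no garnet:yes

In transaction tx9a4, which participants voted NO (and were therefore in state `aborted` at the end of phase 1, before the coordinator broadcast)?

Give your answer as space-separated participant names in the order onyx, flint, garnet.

Answer: flint

Derivation:
Txn tx9a4 phase 1: onyx yes -> prepared; flint no -> aborted; garnet yes -> prepared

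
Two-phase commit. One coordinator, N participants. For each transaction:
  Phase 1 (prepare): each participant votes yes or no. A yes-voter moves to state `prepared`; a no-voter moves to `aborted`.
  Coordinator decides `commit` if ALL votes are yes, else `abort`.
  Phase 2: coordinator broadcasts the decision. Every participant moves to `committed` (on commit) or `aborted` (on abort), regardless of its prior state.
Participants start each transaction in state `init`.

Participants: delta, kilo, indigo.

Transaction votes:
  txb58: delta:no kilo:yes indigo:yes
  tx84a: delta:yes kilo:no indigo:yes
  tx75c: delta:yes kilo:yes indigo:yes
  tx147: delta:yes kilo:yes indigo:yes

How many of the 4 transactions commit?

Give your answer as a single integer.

Answer: 2

Derivation:
txb58: no from delta -> abort (commits=0)
tx84a: no from kilo -> abort (commits=0)
tx75c: all yes -> commit (commits=1)
tx147: all yes -> commit (commits=2)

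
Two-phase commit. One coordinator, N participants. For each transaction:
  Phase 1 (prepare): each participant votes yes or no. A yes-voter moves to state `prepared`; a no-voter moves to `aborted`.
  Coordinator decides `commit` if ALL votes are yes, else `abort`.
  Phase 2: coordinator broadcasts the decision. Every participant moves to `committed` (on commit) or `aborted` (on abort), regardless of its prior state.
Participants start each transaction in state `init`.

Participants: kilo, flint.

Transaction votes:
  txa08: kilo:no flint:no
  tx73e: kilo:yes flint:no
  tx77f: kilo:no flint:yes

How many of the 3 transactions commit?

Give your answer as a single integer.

Answer: 0

Derivation:
txa08: no from kilo, flint -> abort (commits=0)
tx73e: no from flint -> abort (commits=0)
tx77f: no from kilo -> abort (commits=0)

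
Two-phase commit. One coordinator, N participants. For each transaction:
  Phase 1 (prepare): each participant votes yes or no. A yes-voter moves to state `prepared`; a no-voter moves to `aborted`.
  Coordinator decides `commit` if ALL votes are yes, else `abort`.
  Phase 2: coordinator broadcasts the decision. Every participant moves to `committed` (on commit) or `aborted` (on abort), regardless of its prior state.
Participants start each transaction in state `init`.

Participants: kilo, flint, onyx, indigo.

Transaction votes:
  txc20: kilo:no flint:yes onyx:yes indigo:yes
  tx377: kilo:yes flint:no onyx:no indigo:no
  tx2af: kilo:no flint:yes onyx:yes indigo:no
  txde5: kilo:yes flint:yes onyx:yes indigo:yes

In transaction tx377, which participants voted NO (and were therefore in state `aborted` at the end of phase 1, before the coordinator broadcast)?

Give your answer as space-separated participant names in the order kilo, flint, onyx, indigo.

Answer: flint onyx indigo

Derivation:
Txn tx377 phase 1: kilo yes -> prepared; flint no -> aborted; onyx no -> aborted; indigo no -> aborted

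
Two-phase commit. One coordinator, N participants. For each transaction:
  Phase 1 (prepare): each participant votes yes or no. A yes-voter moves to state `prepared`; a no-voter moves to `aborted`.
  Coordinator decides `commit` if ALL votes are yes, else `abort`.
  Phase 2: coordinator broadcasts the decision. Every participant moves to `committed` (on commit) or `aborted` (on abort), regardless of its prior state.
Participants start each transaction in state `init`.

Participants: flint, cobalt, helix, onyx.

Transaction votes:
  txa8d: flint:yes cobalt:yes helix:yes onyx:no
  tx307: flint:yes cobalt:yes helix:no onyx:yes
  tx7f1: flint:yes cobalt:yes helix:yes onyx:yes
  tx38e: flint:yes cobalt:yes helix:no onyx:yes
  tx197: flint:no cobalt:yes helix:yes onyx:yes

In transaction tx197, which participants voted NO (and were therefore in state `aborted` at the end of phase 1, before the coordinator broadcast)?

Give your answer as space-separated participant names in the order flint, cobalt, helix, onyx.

Txn tx197 phase 1: flint no -> aborted; cobalt yes -> prepared; helix yes -> prepared; onyx yes -> prepared

Answer: flint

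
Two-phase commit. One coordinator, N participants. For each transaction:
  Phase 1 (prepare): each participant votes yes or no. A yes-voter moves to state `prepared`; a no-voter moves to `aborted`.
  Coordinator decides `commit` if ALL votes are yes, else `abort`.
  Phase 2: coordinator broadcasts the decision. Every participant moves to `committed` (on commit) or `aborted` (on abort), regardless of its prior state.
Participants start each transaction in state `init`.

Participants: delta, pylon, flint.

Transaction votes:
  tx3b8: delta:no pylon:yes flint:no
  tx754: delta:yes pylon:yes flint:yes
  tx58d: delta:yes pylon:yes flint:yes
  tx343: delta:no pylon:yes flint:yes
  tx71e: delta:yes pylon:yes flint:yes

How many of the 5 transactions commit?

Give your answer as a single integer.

Answer: 3

Derivation:
tx3b8: no from delta, flint -> abort (commits=0)
tx754: all yes -> commit (commits=1)
tx58d: all yes -> commit (commits=2)
tx343: no from delta -> abort (commits=2)
tx71e: all yes -> commit (commits=3)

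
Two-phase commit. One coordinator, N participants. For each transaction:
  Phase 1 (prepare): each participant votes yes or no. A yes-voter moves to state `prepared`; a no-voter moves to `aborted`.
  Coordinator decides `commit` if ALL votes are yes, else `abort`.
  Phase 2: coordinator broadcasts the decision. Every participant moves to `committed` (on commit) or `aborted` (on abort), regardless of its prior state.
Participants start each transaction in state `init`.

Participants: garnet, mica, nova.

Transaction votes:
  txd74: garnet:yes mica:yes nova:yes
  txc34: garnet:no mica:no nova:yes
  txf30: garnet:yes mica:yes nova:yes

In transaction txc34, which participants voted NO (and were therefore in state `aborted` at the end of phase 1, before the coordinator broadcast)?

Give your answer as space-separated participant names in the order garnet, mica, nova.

Answer: garnet mica

Derivation:
Txn txc34 phase 1: garnet no -> aborted; mica no -> aborted; nova yes -> prepared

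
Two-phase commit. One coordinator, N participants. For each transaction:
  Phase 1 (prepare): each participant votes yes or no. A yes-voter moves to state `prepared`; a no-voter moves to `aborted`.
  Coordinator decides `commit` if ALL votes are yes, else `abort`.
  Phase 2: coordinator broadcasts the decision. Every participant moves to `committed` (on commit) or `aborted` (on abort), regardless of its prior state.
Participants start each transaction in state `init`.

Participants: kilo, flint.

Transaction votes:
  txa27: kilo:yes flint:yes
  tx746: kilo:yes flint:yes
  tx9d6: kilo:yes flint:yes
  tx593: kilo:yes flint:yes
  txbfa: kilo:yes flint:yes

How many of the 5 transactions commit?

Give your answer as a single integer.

txa27: all yes -> commit (commits=1)
tx746: all yes -> commit (commits=2)
tx9d6: all yes -> commit (commits=3)
tx593: all yes -> commit (commits=4)
txbfa: all yes -> commit (commits=5)

Answer: 5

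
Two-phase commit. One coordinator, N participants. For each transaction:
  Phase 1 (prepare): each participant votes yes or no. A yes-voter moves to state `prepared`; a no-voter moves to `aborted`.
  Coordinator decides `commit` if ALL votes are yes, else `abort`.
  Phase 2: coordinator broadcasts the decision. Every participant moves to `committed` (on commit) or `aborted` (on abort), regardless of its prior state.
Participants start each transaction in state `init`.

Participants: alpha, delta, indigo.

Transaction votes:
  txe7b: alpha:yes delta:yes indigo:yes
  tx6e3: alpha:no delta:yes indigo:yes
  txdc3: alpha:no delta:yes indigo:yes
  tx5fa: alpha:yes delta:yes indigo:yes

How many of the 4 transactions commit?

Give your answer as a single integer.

Answer: 2

Derivation:
txe7b: all yes -> commit (commits=1)
tx6e3: no from alpha -> abort (commits=1)
txdc3: no from alpha -> abort (commits=1)
tx5fa: all yes -> commit (commits=2)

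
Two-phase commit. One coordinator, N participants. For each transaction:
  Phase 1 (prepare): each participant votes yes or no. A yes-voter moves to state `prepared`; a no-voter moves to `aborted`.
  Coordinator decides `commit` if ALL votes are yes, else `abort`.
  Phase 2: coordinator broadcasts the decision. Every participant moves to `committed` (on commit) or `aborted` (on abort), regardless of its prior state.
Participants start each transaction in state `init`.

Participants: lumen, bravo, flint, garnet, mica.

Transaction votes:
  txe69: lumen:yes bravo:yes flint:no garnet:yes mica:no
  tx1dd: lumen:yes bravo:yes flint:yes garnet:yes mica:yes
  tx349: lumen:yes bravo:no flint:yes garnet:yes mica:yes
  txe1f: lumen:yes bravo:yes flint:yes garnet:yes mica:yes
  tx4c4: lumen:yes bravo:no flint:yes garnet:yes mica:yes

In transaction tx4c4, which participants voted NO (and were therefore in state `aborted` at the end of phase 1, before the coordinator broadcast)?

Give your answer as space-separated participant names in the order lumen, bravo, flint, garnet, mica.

Answer: bravo

Derivation:
Txn tx4c4 phase 1: lumen yes -> prepared; bravo no -> aborted; flint yes -> prepared; garnet yes -> prepared; mica yes -> prepared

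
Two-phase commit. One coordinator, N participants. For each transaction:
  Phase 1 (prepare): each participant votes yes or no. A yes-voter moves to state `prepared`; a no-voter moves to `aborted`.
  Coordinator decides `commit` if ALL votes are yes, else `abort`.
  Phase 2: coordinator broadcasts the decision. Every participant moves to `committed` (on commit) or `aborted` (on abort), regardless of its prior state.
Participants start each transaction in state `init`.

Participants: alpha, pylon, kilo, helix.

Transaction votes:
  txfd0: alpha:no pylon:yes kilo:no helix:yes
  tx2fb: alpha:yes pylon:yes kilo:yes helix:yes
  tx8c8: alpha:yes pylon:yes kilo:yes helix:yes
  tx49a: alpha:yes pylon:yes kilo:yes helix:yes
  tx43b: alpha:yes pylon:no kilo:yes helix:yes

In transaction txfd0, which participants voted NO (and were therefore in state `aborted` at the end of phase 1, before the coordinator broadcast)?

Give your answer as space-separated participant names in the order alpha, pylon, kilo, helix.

Answer: alpha kilo

Derivation:
Txn txfd0 phase 1: alpha no -> aborted; pylon yes -> prepared; kilo no -> aborted; helix yes -> prepared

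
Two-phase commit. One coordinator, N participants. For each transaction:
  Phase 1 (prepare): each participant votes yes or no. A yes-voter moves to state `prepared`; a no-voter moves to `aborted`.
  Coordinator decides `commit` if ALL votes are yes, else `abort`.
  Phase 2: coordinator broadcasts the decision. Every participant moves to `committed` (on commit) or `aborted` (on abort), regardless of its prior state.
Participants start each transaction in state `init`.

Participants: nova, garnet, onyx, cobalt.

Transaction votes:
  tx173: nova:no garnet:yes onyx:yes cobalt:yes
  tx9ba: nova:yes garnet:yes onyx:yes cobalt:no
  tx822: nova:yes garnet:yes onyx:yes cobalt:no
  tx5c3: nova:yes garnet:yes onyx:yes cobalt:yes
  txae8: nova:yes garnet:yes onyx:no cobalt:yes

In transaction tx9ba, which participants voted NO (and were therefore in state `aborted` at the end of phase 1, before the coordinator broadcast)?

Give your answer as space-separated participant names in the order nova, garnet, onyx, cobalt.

Txn tx9ba phase 1: nova yes -> prepared; garnet yes -> prepared; onyx yes -> prepared; cobalt no -> aborted

Answer: cobalt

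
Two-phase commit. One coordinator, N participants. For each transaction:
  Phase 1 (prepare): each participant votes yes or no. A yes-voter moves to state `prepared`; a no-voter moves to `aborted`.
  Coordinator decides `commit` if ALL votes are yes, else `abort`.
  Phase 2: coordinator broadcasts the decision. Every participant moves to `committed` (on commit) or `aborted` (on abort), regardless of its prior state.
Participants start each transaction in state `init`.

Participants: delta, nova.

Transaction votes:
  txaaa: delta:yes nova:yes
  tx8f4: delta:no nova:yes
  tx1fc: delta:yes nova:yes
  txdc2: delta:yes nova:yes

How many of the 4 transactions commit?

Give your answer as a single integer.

txaaa: all yes -> commit (commits=1)
tx8f4: no from delta -> abort (commits=1)
tx1fc: all yes -> commit (commits=2)
txdc2: all yes -> commit (commits=3)

Answer: 3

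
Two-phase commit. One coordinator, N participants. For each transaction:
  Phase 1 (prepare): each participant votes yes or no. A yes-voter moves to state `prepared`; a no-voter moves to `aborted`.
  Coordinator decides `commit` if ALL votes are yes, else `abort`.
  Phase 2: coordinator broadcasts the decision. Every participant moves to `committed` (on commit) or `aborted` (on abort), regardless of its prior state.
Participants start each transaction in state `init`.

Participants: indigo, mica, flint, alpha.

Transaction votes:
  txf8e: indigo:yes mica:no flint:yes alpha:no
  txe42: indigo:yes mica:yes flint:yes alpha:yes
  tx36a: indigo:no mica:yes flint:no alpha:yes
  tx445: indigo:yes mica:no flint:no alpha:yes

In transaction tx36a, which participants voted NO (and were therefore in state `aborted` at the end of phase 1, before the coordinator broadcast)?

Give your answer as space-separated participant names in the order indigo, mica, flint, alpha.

Txn tx36a phase 1: indigo no -> aborted; mica yes -> prepared; flint no -> aborted; alpha yes -> prepared

Answer: indigo flint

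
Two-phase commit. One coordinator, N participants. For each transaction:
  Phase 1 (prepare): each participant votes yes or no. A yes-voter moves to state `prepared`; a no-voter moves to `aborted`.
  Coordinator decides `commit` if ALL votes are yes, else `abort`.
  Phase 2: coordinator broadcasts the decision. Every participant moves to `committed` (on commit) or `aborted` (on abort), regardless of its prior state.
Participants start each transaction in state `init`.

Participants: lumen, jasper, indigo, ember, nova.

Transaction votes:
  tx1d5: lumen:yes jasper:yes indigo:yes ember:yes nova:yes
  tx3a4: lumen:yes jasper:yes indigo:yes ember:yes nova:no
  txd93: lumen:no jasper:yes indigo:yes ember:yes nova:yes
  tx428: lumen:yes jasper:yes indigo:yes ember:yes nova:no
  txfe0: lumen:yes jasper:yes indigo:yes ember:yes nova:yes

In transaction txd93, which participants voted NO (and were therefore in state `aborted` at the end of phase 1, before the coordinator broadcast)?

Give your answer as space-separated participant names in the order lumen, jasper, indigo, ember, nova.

Txn txd93 phase 1: lumen no -> aborted; jasper yes -> prepared; indigo yes -> prepared; ember yes -> prepared; nova yes -> prepared

Answer: lumen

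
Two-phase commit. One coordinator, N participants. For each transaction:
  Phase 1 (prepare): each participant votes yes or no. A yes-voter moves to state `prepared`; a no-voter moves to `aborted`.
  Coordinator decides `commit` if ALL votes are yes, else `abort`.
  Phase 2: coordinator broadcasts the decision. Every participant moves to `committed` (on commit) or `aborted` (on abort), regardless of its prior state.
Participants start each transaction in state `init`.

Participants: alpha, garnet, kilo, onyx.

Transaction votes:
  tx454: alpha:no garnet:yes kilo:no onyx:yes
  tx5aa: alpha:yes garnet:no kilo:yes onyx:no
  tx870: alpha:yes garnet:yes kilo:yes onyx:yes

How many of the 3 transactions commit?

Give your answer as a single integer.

Answer: 1

Derivation:
tx454: no from alpha, kilo -> abort (commits=0)
tx5aa: no from garnet, onyx -> abort (commits=0)
tx870: all yes -> commit (commits=1)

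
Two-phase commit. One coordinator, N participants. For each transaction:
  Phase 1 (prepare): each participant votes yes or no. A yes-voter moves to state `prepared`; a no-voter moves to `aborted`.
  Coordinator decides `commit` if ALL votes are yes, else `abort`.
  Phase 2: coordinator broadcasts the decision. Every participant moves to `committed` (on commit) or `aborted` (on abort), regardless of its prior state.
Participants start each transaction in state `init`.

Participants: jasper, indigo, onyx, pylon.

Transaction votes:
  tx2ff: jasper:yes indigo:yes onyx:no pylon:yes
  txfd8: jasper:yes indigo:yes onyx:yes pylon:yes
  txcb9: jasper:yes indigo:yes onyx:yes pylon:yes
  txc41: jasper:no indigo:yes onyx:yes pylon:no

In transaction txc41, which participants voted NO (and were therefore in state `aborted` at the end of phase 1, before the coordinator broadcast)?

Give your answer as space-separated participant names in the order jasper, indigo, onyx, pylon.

Answer: jasper pylon

Derivation:
Txn txc41 phase 1: jasper no -> aborted; indigo yes -> prepared; onyx yes -> prepared; pylon no -> aborted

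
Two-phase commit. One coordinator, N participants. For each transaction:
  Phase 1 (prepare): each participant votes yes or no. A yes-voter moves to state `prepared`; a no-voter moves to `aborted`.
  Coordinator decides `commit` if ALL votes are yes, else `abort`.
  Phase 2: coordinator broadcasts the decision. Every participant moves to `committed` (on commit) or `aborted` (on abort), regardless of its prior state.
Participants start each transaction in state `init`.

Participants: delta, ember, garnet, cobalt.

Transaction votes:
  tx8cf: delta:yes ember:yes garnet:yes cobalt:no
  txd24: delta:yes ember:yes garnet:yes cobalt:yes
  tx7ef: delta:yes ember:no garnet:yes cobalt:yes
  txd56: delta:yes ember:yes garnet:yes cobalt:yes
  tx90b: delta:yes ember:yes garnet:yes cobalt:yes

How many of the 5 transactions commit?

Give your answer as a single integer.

Answer: 3

Derivation:
tx8cf: no from cobalt -> abort (commits=0)
txd24: all yes -> commit (commits=1)
tx7ef: no from ember -> abort (commits=1)
txd56: all yes -> commit (commits=2)
tx90b: all yes -> commit (commits=3)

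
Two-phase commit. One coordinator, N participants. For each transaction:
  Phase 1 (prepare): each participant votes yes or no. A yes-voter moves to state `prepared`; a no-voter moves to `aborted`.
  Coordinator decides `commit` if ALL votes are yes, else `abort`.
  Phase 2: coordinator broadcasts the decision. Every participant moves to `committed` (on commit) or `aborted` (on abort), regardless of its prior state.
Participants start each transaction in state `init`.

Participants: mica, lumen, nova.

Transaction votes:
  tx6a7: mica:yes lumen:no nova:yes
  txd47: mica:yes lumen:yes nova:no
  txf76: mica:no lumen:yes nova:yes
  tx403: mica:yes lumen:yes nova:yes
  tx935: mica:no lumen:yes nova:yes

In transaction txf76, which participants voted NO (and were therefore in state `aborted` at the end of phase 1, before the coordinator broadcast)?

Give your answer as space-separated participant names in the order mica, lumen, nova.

Answer: mica

Derivation:
Txn txf76 phase 1: mica no -> aborted; lumen yes -> prepared; nova yes -> prepared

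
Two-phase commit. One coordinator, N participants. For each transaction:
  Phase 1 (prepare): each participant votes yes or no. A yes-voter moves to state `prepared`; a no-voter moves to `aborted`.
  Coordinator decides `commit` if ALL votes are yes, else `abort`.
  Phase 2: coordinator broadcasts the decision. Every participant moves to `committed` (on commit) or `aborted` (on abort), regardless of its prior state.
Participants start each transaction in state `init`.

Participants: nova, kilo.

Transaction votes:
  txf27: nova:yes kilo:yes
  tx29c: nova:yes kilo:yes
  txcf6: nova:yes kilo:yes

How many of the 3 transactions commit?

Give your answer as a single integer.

Answer: 3

Derivation:
txf27: all yes -> commit (commits=1)
tx29c: all yes -> commit (commits=2)
txcf6: all yes -> commit (commits=3)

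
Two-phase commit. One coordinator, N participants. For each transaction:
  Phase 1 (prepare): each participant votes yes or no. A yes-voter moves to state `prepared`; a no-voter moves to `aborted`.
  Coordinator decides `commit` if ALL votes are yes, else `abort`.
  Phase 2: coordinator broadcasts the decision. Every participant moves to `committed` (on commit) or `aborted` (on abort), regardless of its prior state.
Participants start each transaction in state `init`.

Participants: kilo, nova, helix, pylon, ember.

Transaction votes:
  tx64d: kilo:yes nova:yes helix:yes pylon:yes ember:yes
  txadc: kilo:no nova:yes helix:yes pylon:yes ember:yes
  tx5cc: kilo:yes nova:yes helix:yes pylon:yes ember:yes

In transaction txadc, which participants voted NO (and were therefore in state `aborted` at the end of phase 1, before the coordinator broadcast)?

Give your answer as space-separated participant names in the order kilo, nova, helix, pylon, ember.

Txn txadc phase 1: kilo no -> aborted; nova yes -> prepared; helix yes -> prepared; pylon yes -> prepared; ember yes -> prepared

Answer: kilo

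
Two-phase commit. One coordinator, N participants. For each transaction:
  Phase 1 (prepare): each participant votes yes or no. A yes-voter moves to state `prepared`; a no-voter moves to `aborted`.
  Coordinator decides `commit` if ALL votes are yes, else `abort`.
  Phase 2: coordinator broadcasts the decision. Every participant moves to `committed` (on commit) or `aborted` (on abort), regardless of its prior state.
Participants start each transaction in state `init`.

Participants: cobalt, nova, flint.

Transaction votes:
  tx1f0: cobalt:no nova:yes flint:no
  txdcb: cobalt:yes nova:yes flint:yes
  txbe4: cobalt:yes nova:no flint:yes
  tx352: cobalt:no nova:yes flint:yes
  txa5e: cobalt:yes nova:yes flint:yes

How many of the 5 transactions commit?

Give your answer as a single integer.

tx1f0: no from cobalt, flint -> abort (commits=0)
txdcb: all yes -> commit (commits=1)
txbe4: no from nova -> abort (commits=1)
tx352: no from cobalt -> abort (commits=1)
txa5e: all yes -> commit (commits=2)

Answer: 2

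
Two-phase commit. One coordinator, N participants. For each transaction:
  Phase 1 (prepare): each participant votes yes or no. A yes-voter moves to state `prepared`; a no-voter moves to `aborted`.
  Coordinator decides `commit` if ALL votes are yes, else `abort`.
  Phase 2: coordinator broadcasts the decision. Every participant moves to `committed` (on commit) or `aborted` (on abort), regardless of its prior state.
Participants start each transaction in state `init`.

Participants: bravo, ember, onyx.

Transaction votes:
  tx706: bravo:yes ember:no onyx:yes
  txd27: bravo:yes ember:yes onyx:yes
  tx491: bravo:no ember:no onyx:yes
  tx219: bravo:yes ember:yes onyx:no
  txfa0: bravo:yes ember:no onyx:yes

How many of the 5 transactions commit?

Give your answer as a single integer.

tx706: no from ember -> abort (commits=0)
txd27: all yes -> commit (commits=1)
tx491: no from bravo, ember -> abort (commits=1)
tx219: no from onyx -> abort (commits=1)
txfa0: no from ember -> abort (commits=1)

Answer: 1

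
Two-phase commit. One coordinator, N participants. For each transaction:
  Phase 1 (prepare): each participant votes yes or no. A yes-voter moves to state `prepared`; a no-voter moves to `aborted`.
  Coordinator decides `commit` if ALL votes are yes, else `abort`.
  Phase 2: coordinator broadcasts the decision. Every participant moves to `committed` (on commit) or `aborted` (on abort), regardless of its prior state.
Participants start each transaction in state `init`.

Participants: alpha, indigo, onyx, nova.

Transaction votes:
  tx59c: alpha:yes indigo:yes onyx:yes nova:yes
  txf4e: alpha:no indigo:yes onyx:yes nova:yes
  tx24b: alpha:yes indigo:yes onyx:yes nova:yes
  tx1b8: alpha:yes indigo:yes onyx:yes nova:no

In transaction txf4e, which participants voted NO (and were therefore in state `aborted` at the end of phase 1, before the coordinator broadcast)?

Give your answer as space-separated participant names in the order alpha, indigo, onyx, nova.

Answer: alpha

Derivation:
Txn txf4e phase 1: alpha no -> aborted; indigo yes -> prepared; onyx yes -> prepared; nova yes -> prepared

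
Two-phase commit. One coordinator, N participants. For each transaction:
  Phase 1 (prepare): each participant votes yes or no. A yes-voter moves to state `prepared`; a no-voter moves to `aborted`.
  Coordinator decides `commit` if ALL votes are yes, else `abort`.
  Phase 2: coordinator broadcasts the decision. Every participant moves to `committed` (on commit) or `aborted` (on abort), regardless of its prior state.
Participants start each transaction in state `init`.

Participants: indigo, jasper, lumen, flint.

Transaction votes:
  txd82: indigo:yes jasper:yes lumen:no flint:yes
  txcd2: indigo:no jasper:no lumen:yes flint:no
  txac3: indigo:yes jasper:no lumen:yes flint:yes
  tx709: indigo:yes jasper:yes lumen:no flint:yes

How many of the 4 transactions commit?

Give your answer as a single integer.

txd82: no from lumen -> abort (commits=0)
txcd2: no from indigo, jasper, flint -> abort (commits=0)
txac3: no from jasper -> abort (commits=0)
tx709: no from lumen -> abort (commits=0)

Answer: 0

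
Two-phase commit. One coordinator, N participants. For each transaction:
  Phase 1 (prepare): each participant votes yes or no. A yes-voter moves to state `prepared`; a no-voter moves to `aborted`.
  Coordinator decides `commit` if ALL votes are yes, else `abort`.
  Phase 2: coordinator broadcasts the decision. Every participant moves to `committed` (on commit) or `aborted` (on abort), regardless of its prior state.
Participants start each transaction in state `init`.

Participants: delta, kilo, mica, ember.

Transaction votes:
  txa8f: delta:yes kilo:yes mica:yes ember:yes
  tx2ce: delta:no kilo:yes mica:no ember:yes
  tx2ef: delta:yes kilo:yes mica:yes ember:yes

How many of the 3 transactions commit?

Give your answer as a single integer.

Answer: 2

Derivation:
txa8f: all yes -> commit (commits=1)
tx2ce: no from delta, mica -> abort (commits=1)
tx2ef: all yes -> commit (commits=2)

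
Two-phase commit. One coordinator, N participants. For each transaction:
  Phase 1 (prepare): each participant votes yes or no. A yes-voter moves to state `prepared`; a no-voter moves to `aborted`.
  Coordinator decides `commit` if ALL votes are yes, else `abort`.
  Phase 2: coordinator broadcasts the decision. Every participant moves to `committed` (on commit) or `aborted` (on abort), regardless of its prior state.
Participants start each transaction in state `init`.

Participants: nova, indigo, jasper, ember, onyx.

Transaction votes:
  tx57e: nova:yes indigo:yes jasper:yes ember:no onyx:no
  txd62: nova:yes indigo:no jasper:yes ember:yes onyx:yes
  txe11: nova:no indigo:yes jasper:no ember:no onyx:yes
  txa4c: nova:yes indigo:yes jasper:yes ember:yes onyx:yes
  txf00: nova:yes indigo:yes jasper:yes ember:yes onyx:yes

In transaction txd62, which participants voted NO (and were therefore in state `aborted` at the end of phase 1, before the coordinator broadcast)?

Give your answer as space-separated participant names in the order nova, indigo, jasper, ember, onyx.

Answer: indigo

Derivation:
Txn txd62 phase 1: nova yes -> prepared; indigo no -> aborted; jasper yes -> prepared; ember yes -> prepared; onyx yes -> prepared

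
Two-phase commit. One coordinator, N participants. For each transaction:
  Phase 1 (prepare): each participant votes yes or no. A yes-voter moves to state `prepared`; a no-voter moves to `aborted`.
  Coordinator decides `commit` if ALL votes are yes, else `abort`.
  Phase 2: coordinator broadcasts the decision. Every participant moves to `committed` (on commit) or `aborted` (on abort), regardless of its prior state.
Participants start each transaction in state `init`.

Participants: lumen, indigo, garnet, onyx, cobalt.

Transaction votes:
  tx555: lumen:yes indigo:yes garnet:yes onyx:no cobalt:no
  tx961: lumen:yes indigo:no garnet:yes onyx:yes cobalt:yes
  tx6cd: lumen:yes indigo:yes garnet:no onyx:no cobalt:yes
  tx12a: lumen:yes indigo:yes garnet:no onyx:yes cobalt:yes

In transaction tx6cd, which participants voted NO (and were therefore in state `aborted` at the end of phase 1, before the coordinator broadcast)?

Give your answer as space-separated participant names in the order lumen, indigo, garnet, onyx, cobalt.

Answer: garnet onyx

Derivation:
Txn tx6cd phase 1: lumen yes -> prepared; indigo yes -> prepared; garnet no -> aborted; onyx no -> aborted; cobalt yes -> prepared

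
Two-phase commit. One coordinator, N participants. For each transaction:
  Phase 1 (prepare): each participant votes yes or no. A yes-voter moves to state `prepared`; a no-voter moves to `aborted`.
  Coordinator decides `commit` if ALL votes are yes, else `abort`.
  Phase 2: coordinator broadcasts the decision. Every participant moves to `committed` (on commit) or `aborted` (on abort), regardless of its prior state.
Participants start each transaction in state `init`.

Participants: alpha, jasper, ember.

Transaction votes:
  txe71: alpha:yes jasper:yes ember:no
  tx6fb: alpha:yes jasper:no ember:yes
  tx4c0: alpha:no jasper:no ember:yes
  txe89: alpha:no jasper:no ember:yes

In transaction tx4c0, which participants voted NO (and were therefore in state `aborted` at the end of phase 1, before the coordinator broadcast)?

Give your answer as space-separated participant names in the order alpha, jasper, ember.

Answer: alpha jasper

Derivation:
Txn tx4c0 phase 1: alpha no -> aborted; jasper no -> aborted; ember yes -> prepared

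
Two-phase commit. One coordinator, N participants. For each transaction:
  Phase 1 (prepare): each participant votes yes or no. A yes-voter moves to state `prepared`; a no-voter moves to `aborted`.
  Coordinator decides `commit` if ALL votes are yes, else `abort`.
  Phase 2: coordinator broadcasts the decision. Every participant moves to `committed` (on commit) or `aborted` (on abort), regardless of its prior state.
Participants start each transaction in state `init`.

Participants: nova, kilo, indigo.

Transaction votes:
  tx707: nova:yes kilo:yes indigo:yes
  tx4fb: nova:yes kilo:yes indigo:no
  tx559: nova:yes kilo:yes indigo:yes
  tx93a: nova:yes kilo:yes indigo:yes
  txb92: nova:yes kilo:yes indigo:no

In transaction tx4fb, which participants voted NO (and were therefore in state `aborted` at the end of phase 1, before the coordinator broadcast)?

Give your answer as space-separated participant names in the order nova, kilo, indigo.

Answer: indigo

Derivation:
Txn tx4fb phase 1: nova yes -> prepared; kilo yes -> prepared; indigo no -> aborted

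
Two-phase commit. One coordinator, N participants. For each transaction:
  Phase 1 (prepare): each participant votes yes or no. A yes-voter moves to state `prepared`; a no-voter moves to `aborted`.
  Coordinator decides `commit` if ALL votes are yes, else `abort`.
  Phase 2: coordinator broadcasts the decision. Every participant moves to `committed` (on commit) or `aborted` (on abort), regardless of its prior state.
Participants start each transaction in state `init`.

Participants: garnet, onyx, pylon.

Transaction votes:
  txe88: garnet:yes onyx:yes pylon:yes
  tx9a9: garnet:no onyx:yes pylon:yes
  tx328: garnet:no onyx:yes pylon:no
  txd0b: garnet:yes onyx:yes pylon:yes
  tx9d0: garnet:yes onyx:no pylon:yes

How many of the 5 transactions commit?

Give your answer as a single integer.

txe88: all yes -> commit (commits=1)
tx9a9: no from garnet -> abort (commits=1)
tx328: no from garnet, pylon -> abort (commits=1)
txd0b: all yes -> commit (commits=2)
tx9d0: no from onyx -> abort (commits=2)

Answer: 2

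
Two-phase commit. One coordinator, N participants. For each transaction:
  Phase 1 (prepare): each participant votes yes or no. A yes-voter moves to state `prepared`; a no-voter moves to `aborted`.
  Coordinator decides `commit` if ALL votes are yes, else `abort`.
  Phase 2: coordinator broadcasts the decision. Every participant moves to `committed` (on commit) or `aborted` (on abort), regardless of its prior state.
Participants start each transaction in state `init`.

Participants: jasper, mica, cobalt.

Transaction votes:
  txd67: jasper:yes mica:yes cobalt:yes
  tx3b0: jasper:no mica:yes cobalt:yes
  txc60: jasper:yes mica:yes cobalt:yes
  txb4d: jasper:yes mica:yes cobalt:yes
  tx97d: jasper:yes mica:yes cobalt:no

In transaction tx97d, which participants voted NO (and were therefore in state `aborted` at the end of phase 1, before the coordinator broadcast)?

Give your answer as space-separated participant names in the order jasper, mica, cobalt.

Txn tx97d phase 1: jasper yes -> prepared; mica yes -> prepared; cobalt no -> aborted

Answer: cobalt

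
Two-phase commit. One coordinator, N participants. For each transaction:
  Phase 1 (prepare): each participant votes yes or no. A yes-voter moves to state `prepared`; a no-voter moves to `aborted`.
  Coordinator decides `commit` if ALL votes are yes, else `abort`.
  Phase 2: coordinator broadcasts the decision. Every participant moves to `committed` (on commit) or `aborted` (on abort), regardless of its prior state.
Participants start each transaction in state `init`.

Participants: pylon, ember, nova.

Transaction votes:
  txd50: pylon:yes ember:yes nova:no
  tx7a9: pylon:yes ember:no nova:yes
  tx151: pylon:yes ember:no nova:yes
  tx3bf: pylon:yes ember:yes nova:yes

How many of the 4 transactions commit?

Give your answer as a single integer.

Answer: 1

Derivation:
txd50: no from nova -> abort (commits=0)
tx7a9: no from ember -> abort (commits=0)
tx151: no from ember -> abort (commits=0)
tx3bf: all yes -> commit (commits=1)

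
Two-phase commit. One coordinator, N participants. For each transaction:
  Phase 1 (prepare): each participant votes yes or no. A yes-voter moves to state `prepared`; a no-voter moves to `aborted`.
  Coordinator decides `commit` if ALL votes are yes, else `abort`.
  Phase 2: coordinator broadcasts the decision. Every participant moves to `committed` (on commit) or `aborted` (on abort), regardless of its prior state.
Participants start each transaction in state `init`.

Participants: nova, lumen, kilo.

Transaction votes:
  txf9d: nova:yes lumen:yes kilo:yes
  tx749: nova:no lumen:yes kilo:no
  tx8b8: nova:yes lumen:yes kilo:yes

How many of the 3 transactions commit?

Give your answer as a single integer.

Answer: 2

Derivation:
txf9d: all yes -> commit (commits=1)
tx749: no from nova, kilo -> abort (commits=1)
tx8b8: all yes -> commit (commits=2)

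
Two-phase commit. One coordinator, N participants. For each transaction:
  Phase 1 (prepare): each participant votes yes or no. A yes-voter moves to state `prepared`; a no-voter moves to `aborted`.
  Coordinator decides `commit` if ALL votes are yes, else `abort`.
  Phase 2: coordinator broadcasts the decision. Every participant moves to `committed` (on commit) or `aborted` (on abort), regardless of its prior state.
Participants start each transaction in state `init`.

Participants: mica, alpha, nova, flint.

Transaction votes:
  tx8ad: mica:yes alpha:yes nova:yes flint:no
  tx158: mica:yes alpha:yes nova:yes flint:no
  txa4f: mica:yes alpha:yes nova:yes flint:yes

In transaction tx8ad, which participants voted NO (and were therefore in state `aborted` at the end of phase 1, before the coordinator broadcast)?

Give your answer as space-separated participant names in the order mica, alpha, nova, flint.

Answer: flint

Derivation:
Txn tx8ad phase 1: mica yes -> prepared; alpha yes -> prepared; nova yes -> prepared; flint no -> aborted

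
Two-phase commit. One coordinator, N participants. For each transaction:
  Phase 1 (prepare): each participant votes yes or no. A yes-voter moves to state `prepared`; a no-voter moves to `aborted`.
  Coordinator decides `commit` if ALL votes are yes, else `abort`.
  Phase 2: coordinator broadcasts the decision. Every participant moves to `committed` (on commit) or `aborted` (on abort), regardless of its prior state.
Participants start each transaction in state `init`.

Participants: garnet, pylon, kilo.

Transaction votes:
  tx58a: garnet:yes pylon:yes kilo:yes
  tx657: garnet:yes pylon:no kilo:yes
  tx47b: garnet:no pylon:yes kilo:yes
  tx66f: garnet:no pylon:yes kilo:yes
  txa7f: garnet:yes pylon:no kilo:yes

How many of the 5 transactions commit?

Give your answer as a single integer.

Answer: 1

Derivation:
tx58a: all yes -> commit (commits=1)
tx657: no from pylon -> abort (commits=1)
tx47b: no from garnet -> abort (commits=1)
tx66f: no from garnet -> abort (commits=1)
txa7f: no from pylon -> abort (commits=1)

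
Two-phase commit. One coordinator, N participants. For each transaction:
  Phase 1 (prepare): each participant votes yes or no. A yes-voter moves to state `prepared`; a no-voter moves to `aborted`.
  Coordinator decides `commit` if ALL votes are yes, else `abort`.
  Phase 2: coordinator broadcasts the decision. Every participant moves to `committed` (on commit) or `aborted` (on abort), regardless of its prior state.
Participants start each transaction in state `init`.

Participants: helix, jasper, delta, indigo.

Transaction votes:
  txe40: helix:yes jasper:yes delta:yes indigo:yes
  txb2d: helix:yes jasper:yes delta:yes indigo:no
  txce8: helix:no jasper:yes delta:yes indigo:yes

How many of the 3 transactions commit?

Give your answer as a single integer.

Answer: 1

Derivation:
txe40: all yes -> commit (commits=1)
txb2d: no from indigo -> abort (commits=1)
txce8: no from helix -> abort (commits=1)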